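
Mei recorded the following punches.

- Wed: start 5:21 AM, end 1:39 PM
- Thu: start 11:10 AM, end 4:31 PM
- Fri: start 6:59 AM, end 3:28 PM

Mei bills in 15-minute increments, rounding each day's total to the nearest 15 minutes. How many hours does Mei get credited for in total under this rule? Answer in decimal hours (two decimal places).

Wed: 5:21 AM–1:39 PM = 8 h 18 min → rounds to 8 h 15 min
Thu: 11:10 AM–4:31 PM = 5 h 21 min → rounds to 5 h 15 min
Fri: 6:59 AM–3:28 PM = 8 h 29 min → rounds to 8 h 30 min
Total credited: 22 h 0 min.

22.00 hours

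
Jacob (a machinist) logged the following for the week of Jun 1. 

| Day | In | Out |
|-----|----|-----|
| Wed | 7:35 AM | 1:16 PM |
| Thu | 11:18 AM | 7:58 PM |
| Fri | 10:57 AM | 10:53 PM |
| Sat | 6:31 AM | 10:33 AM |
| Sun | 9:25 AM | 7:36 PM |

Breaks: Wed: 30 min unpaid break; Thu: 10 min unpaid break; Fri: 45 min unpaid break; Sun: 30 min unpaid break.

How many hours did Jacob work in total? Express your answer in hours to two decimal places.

Wed: 7:35 AM–1:16 PM = 5 h 41 min; less 30 min break → 5 h 11 min
Thu: 11:18 AM–7:58 PM = 8 h 40 min; less 10 min break → 8 h 30 min
Fri: 10:57 AM–10:53 PM = 11 h 56 min; less 45 min break → 11 h 11 min
Sat: 6:31 AM–10:33 AM = 4 h 2 min
Sun: 9:25 AM–7:36 PM = 10 h 11 min; less 30 min break → 9 h 41 min
Total: 5 h 11 min + 8 h 30 min + 11 h 11 min + 4 h 2 min + 9 h 41 min = 38 h 35 min.

38.58 hours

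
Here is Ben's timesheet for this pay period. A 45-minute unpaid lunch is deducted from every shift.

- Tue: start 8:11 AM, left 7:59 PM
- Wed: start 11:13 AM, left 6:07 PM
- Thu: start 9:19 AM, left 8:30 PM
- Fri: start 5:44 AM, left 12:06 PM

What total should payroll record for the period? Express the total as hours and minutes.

Tue: 8:11 AM–7:59 PM = 11 h 48 min; less 45 min break → 11 h 3 min
Wed: 11:13 AM–6:07 PM = 6 h 54 min; less 45 min break → 6 h 9 min
Thu: 9:19 AM–8:30 PM = 11 h 11 min; less 45 min break → 10 h 26 min
Fri: 5:44 AM–12:06 PM = 6 h 22 min; less 45 min break → 5 h 37 min
Total: 11 h 3 min + 6 h 9 min + 10 h 26 min + 5 h 37 min = 33 h 15 min.

33 h 15 min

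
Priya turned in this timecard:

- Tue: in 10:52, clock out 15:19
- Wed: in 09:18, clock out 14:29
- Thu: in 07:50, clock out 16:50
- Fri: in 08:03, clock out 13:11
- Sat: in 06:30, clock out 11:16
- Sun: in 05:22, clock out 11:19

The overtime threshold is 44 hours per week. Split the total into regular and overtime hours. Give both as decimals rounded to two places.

Tue: 10:52–15:19 = 4 h 27 min
Wed: 09:18–14:29 = 5 h 11 min
Thu: 07:50–16:50 = 9 h 0 min
Fri: 08:03–13:11 = 5 h 8 min
Sat: 06:30–11:16 = 4 h 46 min
Sun: 05:22–11:19 = 5 h 57 min
Total worked: 34 h 29 min = 34.48 h.
Threshold 44 h → overtime 0 h 0 min, regular 34 h 29 min.

Regular 34.48 hours, overtime 0.00 hours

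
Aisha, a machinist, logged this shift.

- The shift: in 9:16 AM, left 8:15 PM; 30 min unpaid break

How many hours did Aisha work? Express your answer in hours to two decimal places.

10.48 hours

The shift: 9:16 AM–8:15 PM = 10 h 59 min; less 30 min break → 10 h 29 min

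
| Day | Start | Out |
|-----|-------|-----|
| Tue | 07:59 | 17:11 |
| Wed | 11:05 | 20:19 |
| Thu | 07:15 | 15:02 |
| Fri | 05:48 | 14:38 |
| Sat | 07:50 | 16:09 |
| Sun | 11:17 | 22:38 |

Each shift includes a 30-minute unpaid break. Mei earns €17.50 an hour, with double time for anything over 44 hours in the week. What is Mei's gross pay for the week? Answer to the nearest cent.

€1040.08

Tue: 07:59–17:11 = 9 h 12 min; less 30 min break → 8 h 42 min
Wed: 11:05–20:19 = 9 h 14 min; less 30 min break → 8 h 44 min
Thu: 07:15–15:02 = 7 h 47 min; less 30 min break → 7 h 17 min
Fri: 05:48–14:38 = 8 h 50 min; less 30 min break → 8 h 20 min
Sat: 07:50–16:09 = 8 h 19 min; less 30 min break → 7 h 49 min
Sun: 11:17–22:38 = 11 h 21 min; less 30 min break → 10 h 51 min
Total worked: 51 h 43 min = 3103 min.
Regular 44 h 0 min = 2640 min at €17.50/h; overtime 7 h 43 min = 463 min at €35.00/h.
Pay = (2640 × €17.50 + 463 × €35.00) ÷ 60 = €1040.08.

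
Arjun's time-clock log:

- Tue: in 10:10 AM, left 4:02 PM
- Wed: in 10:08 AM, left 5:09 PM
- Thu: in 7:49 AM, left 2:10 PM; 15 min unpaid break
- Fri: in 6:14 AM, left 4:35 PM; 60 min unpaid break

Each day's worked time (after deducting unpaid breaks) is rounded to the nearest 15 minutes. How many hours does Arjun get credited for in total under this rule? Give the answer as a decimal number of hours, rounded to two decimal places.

28.00 hours

Tue: 10:10 AM–4:02 PM = 5 h 52 min → rounds to 5 h 45 min
Wed: 10:08 AM–5:09 PM = 7 h 1 min → rounds to 7 h 0 min
Thu: 7:49 AM–2:10 PM = 6 h 21 min − 15 min = 6 h 6 min → rounds to 6 h 0 min
Fri: 6:14 AM–4:35 PM = 10 h 21 min − 60 min = 9 h 21 min → rounds to 9 h 15 min
Total credited: 28 h 0 min.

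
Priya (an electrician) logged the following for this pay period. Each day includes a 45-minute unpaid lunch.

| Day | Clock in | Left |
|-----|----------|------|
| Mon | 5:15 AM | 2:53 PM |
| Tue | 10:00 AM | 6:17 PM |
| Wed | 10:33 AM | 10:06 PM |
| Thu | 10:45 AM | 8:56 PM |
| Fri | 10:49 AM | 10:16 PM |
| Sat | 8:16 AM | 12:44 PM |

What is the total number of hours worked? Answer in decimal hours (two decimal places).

51.07 hours

Mon: 5:15 AM–2:53 PM = 9 h 38 min; less 45 min break → 8 h 53 min
Tue: 10:00 AM–6:17 PM = 8 h 17 min; less 45 min break → 7 h 32 min
Wed: 10:33 AM–10:06 PM = 11 h 33 min; less 45 min break → 10 h 48 min
Thu: 10:45 AM–8:56 PM = 10 h 11 min; less 45 min break → 9 h 26 min
Fri: 10:49 AM–10:16 PM = 11 h 27 min; less 45 min break → 10 h 42 min
Sat: 8:16 AM–12:44 PM = 4 h 28 min; less 45 min break → 3 h 43 min
Total: 8 h 53 min + 7 h 32 min + 10 h 48 min + 9 h 26 min + 10 h 42 min + 3 h 43 min = 51 h 4 min.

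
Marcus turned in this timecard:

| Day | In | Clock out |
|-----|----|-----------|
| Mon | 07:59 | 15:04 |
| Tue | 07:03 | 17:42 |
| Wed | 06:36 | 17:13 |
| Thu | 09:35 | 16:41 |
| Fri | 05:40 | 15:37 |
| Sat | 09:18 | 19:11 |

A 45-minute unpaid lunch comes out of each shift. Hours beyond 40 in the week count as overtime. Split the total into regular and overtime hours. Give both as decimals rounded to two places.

Regular 40.00 hours, overtime 10.78 hours

Mon: 07:59–15:04 = 7 h 5 min; less 45 min break → 6 h 20 min
Tue: 07:03–17:42 = 10 h 39 min; less 45 min break → 9 h 54 min
Wed: 06:36–17:13 = 10 h 37 min; less 45 min break → 9 h 52 min
Thu: 09:35–16:41 = 7 h 6 min; less 45 min break → 6 h 21 min
Fri: 05:40–15:37 = 9 h 57 min; less 45 min break → 9 h 12 min
Sat: 09:18–19:11 = 9 h 53 min; less 45 min break → 9 h 8 min
Total worked: 50 h 47 min = 50.78 h.
Threshold 40 h → overtime 10 h 47 min, regular 40 h 0 min.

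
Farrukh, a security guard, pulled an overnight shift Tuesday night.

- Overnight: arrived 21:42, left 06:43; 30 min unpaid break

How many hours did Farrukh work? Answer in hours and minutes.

Overnight: 21:42 → midnight = 2 h 18 min; midnight → 06:43 = 6 h 43 min; span 9 h 1 min; less 30 min break → 8 h 31 min

8 h 31 min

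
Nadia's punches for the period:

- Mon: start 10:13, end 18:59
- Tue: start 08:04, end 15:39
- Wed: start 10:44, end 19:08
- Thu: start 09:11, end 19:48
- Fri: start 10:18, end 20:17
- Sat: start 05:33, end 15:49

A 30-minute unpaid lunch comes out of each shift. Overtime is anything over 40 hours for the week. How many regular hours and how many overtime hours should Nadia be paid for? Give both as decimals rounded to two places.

Regular 40.00 hours, overtime 12.62 hours

Mon: 10:13–18:59 = 8 h 46 min; less 30 min break → 8 h 16 min
Tue: 08:04–15:39 = 7 h 35 min; less 30 min break → 7 h 5 min
Wed: 10:44–19:08 = 8 h 24 min; less 30 min break → 7 h 54 min
Thu: 09:11–19:48 = 10 h 37 min; less 30 min break → 10 h 7 min
Fri: 10:18–20:17 = 9 h 59 min; less 30 min break → 9 h 29 min
Sat: 05:33–15:49 = 10 h 16 min; less 30 min break → 9 h 46 min
Total worked: 52 h 37 min = 52.62 h.
Threshold 40 h → overtime 12 h 37 min, regular 40 h 0 min.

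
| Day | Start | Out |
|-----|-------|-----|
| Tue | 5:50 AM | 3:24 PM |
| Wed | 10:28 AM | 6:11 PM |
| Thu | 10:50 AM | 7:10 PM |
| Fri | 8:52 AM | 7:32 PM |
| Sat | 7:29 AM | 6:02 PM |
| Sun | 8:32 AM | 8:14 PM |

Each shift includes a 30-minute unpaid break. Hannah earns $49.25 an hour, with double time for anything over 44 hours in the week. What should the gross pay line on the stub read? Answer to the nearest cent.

Tue: 5:50 AM–3:24 PM = 9 h 34 min; less 30 min break → 9 h 4 min
Wed: 10:28 AM–6:11 PM = 7 h 43 min; less 30 min break → 7 h 13 min
Thu: 10:50 AM–7:10 PM = 8 h 20 min; less 30 min break → 7 h 50 min
Fri: 8:52 AM–7:32 PM = 10 h 40 min; less 30 min break → 10 h 10 min
Sat: 7:29 AM–6:02 PM = 10 h 33 min; less 30 min break → 10 h 3 min
Sun: 8:32 AM–8:14 PM = 11 h 42 min; less 30 min break → 11 h 12 min
Total worked: 55 h 32 min = 3332 min.
Regular 44 h 0 min = 2640 min at $49.25/h; overtime 11 h 32 min = 692 min at $98.50/h.
Pay = (2640 × $49.25 + 692 × $98.50) ÷ 60 = $3303.03.

$3303.03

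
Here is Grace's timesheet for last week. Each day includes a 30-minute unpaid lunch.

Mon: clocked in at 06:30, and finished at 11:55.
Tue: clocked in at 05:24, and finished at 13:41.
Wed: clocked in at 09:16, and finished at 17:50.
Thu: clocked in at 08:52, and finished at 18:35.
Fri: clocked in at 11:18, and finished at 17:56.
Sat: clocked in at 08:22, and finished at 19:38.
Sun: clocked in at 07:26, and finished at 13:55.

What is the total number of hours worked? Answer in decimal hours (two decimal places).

Mon: 06:30–11:55 = 5 h 25 min; less 30 min break → 4 h 55 min
Tue: 05:24–13:41 = 8 h 17 min; less 30 min break → 7 h 47 min
Wed: 09:16–17:50 = 8 h 34 min; less 30 min break → 8 h 4 min
Thu: 08:52–18:35 = 9 h 43 min; less 30 min break → 9 h 13 min
Fri: 11:18–17:56 = 6 h 38 min; less 30 min break → 6 h 8 min
Sat: 08:22–19:38 = 11 h 16 min; less 30 min break → 10 h 46 min
Sun: 07:26–13:55 = 6 h 29 min; less 30 min break → 5 h 59 min
Total: 4 h 55 min + 7 h 47 min + 8 h 4 min + 9 h 13 min + 6 h 8 min + 10 h 46 min + 5 h 59 min = 52 h 52 min.

52.87 hours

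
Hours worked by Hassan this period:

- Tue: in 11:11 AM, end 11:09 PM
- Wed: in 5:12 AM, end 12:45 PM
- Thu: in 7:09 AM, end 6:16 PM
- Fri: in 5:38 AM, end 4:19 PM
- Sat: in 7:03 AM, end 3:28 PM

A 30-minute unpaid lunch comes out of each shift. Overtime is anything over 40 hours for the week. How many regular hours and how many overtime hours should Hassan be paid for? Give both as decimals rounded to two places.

Regular 40.00 hours, overtime 7.23 hours

Tue: 11:11 AM–11:09 PM = 11 h 58 min; less 30 min break → 11 h 28 min
Wed: 5:12 AM–12:45 PM = 7 h 33 min; less 30 min break → 7 h 3 min
Thu: 7:09 AM–6:16 PM = 11 h 7 min; less 30 min break → 10 h 37 min
Fri: 5:38 AM–4:19 PM = 10 h 41 min; less 30 min break → 10 h 11 min
Sat: 7:03 AM–3:28 PM = 8 h 25 min; less 30 min break → 7 h 55 min
Total worked: 47 h 14 min = 47.23 h.
Threshold 40 h → overtime 7 h 14 min, regular 40 h 0 min.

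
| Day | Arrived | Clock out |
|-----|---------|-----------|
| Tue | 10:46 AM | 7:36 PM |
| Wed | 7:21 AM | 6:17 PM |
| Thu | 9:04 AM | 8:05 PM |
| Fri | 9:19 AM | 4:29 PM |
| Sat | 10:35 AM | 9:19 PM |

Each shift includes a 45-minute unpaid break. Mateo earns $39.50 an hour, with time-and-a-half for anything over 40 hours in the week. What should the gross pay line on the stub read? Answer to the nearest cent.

Tue: 10:46 AM–7:36 PM = 8 h 50 min; less 45 min break → 8 h 5 min
Wed: 7:21 AM–6:17 PM = 10 h 56 min; less 45 min break → 10 h 11 min
Thu: 9:04 AM–8:05 PM = 11 h 1 min; less 45 min break → 10 h 16 min
Fri: 9:19 AM–4:29 PM = 7 h 10 min; less 45 min break → 6 h 25 min
Sat: 10:35 AM–9:19 PM = 10 h 44 min; less 45 min break → 9 h 59 min
Total worked: 44 h 56 min = 2696 min.
Regular 40 h 0 min = 2400 min at $39.50/h; overtime 4 h 56 min = 296 min at $59.25/h.
Pay = (2400 × $39.50 + 296 × $59.25) ÷ 60 = $1872.30.

$1872.30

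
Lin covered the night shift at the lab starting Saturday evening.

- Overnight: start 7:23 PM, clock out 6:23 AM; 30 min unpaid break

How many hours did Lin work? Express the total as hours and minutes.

Overnight: 7:23 PM → midnight = 4 h 37 min; midnight → 6:23 AM = 6 h 23 min; span 11 h 0 min; less 30 min break → 10 h 30 min

10 h 30 min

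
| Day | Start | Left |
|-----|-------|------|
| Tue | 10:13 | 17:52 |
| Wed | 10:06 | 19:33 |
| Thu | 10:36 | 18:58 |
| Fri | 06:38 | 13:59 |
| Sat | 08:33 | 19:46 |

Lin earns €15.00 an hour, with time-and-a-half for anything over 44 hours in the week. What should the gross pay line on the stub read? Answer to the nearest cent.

€660.75

Tue: 10:13–17:52 = 7 h 39 min
Wed: 10:06–19:33 = 9 h 27 min
Thu: 10:36–18:58 = 8 h 22 min
Fri: 06:38–13:59 = 7 h 21 min
Sat: 08:33–19:46 = 11 h 13 min
Total worked: 44 h 2 min = 2642 min.
Regular 44 h 0 min = 2640 min at €15.00/h; overtime 0 h 2 min = 2 min at €22.50/h.
Pay = (2640 × €15.00 + 2 × €22.50) ÷ 60 = €660.75.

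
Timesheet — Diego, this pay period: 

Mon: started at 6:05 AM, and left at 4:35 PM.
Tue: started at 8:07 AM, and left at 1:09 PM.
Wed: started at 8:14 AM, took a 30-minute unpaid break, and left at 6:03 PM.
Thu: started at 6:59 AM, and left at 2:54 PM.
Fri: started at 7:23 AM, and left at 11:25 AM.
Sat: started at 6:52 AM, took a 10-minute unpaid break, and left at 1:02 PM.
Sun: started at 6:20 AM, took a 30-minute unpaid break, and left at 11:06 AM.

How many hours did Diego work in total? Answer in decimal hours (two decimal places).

Mon: 6:05 AM–4:35 PM = 10 h 30 min
Tue: 8:07 AM–1:09 PM = 5 h 2 min
Wed: 8:14 AM–6:03 PM = 9 h 49 min; less 30 min break → 9 h 19 min
Thu: 6:59 AM–2:54 PM = 7 h 55 min
Fri: 7:23 AM–11:25 AM = 4 h 2 min
Sat: 6:52 AM–1:02 PM = 6 h 10 min; less 10 min break → 6 h 0 min
Sun: 6:20 AM–11:06 AM = 4 h 46 min; less 30 min break → 4 h 16 min
Total: 10 h 30 min + 5 h 2 min + 9 h 19 min + 7 h 55 min + 4 h 2 min + 6 h 0 min + 4 h 16 min = 47 h 4 min.

47.07 hours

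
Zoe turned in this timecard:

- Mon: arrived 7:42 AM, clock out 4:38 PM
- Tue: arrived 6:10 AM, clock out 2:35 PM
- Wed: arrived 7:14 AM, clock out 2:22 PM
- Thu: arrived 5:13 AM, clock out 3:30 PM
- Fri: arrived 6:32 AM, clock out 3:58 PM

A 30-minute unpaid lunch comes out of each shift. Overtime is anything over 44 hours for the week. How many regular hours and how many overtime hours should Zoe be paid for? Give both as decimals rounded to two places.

Regular 41.70 hours, overtime 0.00 hours

Mon: 7:42 AM–4:38 PM = 8 h 56 min; less 30 min break → 8 h 26 min
Tue: 6:10 AM–2:35 PM = 8 h 25 min; less 30 min break → 7 h 55 min
Wed: 7:14 AM–2:22 PM = 7 h 8 min; less 30 min break → 6 h 38 min
Thu: 5:13 AM–3:30 PM = 10 h 17 min; less 30 min break → 9 h 47 min
Fri: 6:32 AM–3:58 PM = 9 h 26 min; less 30 min break → 8 h 56 min
Total worked: 41 h 42 min = 41.70 h.
Threshold 44 h → overtime 0 h 0 min, regular 41 h 42 min.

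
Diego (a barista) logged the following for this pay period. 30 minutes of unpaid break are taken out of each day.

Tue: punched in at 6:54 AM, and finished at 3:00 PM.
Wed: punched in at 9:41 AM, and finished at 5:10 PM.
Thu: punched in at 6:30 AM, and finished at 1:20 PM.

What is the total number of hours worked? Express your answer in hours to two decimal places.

20.92 hours

Tue: 6:54 AM–3:00 PM = 8 h 6 min; less 30 min break → 7 h 36 min
Wed: 9:41 AM–5:10 PM = 7 h 29 min; less 30 min break → 6 h 59 min
Thu: 6:30 AM–1:20 PM = 6 h 50 min; less 30 min break → 6 h 20 min
Total: 7 h 36 min + 6 h 59 min + 6 h 20 min = 20 h 55 min.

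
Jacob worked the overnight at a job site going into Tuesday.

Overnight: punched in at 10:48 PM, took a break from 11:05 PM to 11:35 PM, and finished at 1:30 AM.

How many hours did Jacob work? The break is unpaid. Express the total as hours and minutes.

2 h 12 min

Overnight: 10:48 PM → midnight = 1 h 12 min; midnight → 1:30 AM = 1 h 30 min; span 2 h 42 min; less 30 min break → 2 h 12 min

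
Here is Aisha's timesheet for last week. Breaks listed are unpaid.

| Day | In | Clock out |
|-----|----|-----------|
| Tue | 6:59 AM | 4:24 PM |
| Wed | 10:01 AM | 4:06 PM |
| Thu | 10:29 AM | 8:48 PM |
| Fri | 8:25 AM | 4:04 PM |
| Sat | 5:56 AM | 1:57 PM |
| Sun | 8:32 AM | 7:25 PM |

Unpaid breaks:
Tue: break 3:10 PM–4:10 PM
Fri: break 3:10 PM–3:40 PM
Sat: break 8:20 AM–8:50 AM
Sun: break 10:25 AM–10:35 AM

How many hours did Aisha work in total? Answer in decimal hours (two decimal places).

50.20 hours

Tue: 6:59 AM–4:24 PM = 9 h 25 min; less 60 min break → 8 h 25 min
Wed: 10:01 AM–4:06 PM = 6 h 5 min
Thu: 10:29 AM–8:48 PM = 10 h 19 min
Fri: 8:25 AM–4:04 PM = 7 h 39 min; less 30 min break → 7 h 9 min
Sat: 5:56 AM–1:57 PM = 8 h 1 min; less 30 min break → 7 h 31 min
Sun: 8:32 AM–7:25 PM = 10 h 53 min; less 10 min break → 10 h 43 min
Total: 8 h 25 min + 6 h 5 min + 10 h 19 min + 7 h 9 min + 7 h 31 min + 10 h 43 min = 50 h 12 min.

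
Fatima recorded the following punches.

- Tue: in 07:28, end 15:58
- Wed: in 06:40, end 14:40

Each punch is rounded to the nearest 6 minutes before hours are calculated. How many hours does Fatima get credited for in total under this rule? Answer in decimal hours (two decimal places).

Tue: in 07:28→07:30, out 15:58→16:00; 8 h 30 min
Wed: in 06:40→06:42, out 14:40→14:42; 8 h 0 min
Total credited: 16 h 30 min.

16.50 hours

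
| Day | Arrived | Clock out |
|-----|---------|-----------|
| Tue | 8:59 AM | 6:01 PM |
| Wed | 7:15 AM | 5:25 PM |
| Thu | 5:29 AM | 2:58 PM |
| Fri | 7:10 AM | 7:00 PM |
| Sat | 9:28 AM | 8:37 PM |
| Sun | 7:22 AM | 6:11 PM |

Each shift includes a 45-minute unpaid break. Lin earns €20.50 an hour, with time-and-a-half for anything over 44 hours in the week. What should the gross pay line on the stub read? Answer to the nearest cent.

€1331.99

Tue: 8:59 AM–6:01 PM = 9 h 2 min; less 45 min break → 8 h 17 min
Wed: 7:15 AM–5:25 PM = 10 h 10 min; less 45 min break → 9 h 25 min
Thu: 5:29 AM–2:58 PM = 9 h 29 min; less 45 min break → 8 h 44 min
Fri: 7:10 AM–7:00 PM = 11 h 50 min; less 45 min break → 11 h 5 min
Sat: 9:28 AM–8:37 PM = 11 h 9 min; less 45 min break → 10 h 24 min
Sun: 7:22 AM–6:11 PM = 10 h 49 min; less 45 min break → 10 h 4 min
Total worked: 57 h 59 min = 3479 min.
Regular 44 h 0 min = 2640 min at €20.50/h; overtime 13 h 59 min = 839 min at €30.75/h.
Pay = (2640 × €20.50 + 839 × €30.75) ÷ 60 = €1331.99.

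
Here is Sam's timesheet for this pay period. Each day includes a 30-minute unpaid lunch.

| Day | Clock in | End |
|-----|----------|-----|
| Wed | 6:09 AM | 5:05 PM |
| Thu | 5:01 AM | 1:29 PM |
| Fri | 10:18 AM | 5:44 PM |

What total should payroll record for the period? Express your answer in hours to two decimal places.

25.33 hours

Wed: 6:09 AM–5:05 PM = 10 h 56 min; less 30 min break → 10 h 26 min
Thu: 5:01 AM–1:29 PM = 8 h 28 min; less 30 min break → 7 h 58 min
Fri: 10:18 AM–5:44 PM = 7 h 26 min; less 30 min break → 6 h 56 min
Total: 10 h 26 min + 7 h 58 min + 6 h 56 min = 25 h 20 min.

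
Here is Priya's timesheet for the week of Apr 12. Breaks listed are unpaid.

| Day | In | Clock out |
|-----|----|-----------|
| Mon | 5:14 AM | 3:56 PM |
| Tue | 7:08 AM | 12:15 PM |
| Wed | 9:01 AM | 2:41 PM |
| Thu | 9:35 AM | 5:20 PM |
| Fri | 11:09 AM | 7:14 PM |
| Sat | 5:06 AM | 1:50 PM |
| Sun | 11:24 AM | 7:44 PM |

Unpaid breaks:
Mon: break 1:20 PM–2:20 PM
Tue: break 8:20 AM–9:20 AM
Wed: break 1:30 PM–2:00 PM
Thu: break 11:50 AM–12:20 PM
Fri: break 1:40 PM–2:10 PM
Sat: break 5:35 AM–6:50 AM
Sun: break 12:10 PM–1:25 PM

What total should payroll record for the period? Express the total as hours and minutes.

Mon: 5:14 AM–3:56 PM = 10 h 42 min; less 60 min break → 9 h 42 min
Tue: 7:08 AM–12:15 PM = 5 h 7 min; less 60 min break → 4 h 7 min
Wed: 9:01 AM–2:41 PM = 5 h 40 min; less 30 min break → 5 h 10 min
Thu: 9:35 AM–5:20 PM = 7 h 45 min; less 30 min break → 7 h 15 min
Fri: 11:09 AM–7:14 PM = 8 h 5 min; less 30 min break → 7 h 35 min
Sat: 5:06 AM–1:50 PM = 8 h 44 min; less 75 min break → 7 h 29 min
Sun: 11:24 AM–7:44 PM = 8 h 20 min; less 75 min break → 7 h 5 min
Total: 9 h 42 min + 4 h 7 min + 5 h 10 min + 7 h 15 min + 7 h 35 min + 7 h 29 min + 7 h 5 min = 48 h 23 min.

48 h 23 min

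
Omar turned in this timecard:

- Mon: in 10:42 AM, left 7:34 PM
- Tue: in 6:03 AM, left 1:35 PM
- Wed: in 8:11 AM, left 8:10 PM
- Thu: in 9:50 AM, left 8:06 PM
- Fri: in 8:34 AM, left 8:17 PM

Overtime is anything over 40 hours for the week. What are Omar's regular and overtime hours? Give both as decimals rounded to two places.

Mon: 10:42 AM–7:34 PM = 8 h 52 min
Tue: 6:03 AM–1:35 PM = 7 h 32 min
Wed: 8:11 AM–8:10 PM = 11 h 59 min
Thu: 9:50 AM–8:06 PM = 10 h 16 min
Fri: 8:34 AM–8:17 PM = 11 h 43 min
Total worked: 50 h 22 min = 50.37 h.
Threshold 40 h → overtime 10 h 22 min, regular 40 h 0 min.

Regular 40.00 hours, overtime 10.37 hours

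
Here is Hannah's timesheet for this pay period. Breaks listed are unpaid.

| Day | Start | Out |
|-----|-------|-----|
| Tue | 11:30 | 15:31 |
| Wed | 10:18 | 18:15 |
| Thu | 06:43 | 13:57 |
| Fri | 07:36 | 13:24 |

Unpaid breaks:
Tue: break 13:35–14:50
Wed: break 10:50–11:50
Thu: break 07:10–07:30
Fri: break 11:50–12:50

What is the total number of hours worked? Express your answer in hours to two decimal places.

Tue: 11:30–15:31 = 4 h 1 min; less 75 min break → 2 h 46 min
Wed: 10:18–18:15 = 7 h 57 min; less 60 min break → 6 h 57 min
Thu: 06:43–13:57 = 7 h 14 min; less 20 min break → 6 h 54 min
Fri: 07:36–13:24 = 5 h 48 min; less 60 min break → 4 h 48 min
Total: 2 h 46 min + 6 h 57 min + 6 h 54 min + 4 h 48 min = 21 h 25 min.

21.42 hours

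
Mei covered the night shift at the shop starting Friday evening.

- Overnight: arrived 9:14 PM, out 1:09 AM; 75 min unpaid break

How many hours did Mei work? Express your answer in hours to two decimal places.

Overnight: 9:14 PM → midnight = 2 h 46 min; midnight → 1:09 AM = 1 h 9 min; span 3 h 55 min; less 75 min break → 2 h 40 min

2.67 hours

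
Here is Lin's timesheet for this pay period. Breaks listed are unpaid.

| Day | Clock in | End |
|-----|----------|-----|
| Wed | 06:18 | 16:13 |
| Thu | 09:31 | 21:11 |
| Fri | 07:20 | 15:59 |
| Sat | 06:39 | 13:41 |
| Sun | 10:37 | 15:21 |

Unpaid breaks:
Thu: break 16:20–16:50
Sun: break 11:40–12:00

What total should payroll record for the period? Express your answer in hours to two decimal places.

Wed: 06:18–16:13 = 9 h 55 min
Thu: 09:31–21:11 = 11 h 40 min; less 30 min break → 11 h 10 min
Fri: 07:20–15:59 = 8 h 39 min
Sat: 06:39–13:41 = 7 h 2 min
Sun: 10:37–15:21 = 4 h 44 min; less 20 min break → 4 h 24 min
Total: 9 h 55 min + 11 h 10 min + 8 h 39 min + 7 h 2 min + 4 h 24 min = 41 h 10 min.

41.17 hours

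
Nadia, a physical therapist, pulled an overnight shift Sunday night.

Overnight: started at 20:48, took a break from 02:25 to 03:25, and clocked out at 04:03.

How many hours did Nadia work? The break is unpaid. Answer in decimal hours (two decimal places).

Overnight: 20:48 → midnight = 3 h 12 min; midnight → 04:03 = 4 h 3 min; span 7 h 15 min; less 60 min break → 6 h 15 min

6.25 hours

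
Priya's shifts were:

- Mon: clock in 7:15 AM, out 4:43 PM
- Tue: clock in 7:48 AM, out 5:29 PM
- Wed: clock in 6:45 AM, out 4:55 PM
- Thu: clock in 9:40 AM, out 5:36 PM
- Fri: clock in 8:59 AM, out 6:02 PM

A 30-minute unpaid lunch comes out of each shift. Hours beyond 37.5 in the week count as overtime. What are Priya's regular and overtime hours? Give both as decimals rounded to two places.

Mon: 7:15 AM–4:43 PM = 9 h 28 min; less 30 min break → 8 h 58 min
Tue: 7:48 AM–5:29 PM = 9 h 41 min; less 30 min break → 9 h 11 min
Wed: 6:45 AM–4:55 PM = 10 h 10 min; less 30 min break → 9 h 40 min
Thu: 9:40 AM–5:36 PM = 7 h 56 min; less 30 min break → 7 h 26 min
Fri: 8:59 AM–6:02 PM = 9 h 3 min; less 30 min break → 8 h 33 min
Total worked: 43 h 48 min = 43.80 h.
Threshold 37.5 h → overtime 6 h 18 min, regular 37 h 30 min.

Regular 37.50 hours, overtime 6.30 hours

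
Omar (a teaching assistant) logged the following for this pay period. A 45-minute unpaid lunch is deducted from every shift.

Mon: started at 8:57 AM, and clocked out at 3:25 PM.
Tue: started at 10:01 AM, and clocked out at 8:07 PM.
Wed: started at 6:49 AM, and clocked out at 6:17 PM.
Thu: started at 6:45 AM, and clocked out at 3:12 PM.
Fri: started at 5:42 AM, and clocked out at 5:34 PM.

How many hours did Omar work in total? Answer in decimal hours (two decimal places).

44.60 hours

Mon: 8:57 AM–3:25 PM = 6 h 28 min; less 45 min break → 5 h 43 min
Tue: 10:01 AM–8:07 PM = 10 h 6 min; less 45 min break → 9 h 21 min
Wed: 6:49 AM–6:17 PM = 11 h 28 min; less 45 min break → 10 h 43 min
Thu: 6:45 AM–3:12 PM = 8 h 27 min; less 45 min break → 7 h 42 min
Fri: 5:42 AM–5:34 PM = 11 h 52 min; less 45 min break → 11 h 7 min
Total: 5 h 43 min + 9 h 21 min + 10 h 43 min + 7 h 42 min + 11 h 7 min = 44 h 36 min.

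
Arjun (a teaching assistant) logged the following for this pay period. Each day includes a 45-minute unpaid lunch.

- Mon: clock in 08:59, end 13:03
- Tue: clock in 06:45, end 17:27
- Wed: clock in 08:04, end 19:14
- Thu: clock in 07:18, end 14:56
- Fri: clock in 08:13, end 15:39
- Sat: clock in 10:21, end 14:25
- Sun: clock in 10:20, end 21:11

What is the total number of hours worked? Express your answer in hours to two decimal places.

50.67 hours

Mon: 08:59–13:03 = 4 h 4 min; less 45 min break → 3 h 19 min
Tue: 06:45–17:27 = 10 h 42 min; less 45 min break → 9 h 57 min
Wed: 08:04–19:14 = 11 h 10 min; less 45 min break → 10 h 25 min
Thu: 07:18–14:56 = 7 h 38 min; less 45 min break → 6 h 53 min
Fri: 08:13–15:39 = 7 h 26 min; less 45 min break → 6 h 41 min
Sat: 10:21–14:25 = 4 h 4 min; less 45 min break → 3 h 19 min
Sun: 10:20–21:11 = 10 h 51 min; less 45 min break → 10 h 6 min
Total: 3 h 19 min + 9 h 57 min + 10 h 25 min + 6 h 53 min + 6 h 41 min + 3 h 19 min + 10 h 6 min = 50 h 40 min.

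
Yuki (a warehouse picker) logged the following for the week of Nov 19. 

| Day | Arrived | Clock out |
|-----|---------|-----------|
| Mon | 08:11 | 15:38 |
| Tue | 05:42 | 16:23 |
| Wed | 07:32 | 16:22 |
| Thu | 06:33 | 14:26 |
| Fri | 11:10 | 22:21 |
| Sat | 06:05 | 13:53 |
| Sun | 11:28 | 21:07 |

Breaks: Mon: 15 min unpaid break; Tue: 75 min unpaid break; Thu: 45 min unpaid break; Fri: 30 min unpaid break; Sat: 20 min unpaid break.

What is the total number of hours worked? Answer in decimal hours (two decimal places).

Mon: 08:11–15:38 = 7 h 27 min; less 15 min break → 7 h 12 min
Tue: 05:42–16:23 = 10 h 41 min; less 75 min break → 9 h 26 min
Wed: 07:32–16:22 = 8 h 50 min
Thu: 06:33–14:26 = 7 h 53 min; less 45 min break → 7 h 8 min
Fri: 11:10–22:21 = 11 h 11 min; less 30 min break → 10 h 41 min
Sat: 06:05–13:53 = 7 h 48 min; less 20 min break → 7 h 28 min
Sun: 11:28–21:07 = 9 h 39 min
Total: 7 h 12 min + 9 h 26 min + 8 h 50 min + 7 h 8 min + 10 h 41 min + 7 h 28 min + 9 h 39 min = 60 h 24 min.

60.40 hours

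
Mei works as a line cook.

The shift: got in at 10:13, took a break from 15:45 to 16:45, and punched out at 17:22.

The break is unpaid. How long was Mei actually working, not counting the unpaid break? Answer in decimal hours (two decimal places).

6.15 hours

The shift: 10:13–17:22 = 7 h 9 min; less 60 min break → 6 h 9 min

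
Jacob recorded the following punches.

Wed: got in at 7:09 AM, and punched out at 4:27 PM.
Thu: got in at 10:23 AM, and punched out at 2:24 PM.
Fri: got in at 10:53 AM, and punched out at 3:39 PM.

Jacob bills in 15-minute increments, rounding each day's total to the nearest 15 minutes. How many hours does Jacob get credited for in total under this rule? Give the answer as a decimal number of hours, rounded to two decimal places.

18.00 hours

Wed: 7:09 AM–4:27 PM = 9 h 18 min → rounds to 9 h 15 min
Thu: 10:23 AM–2:24 PM = 4 h 1 min → rounds to 4 h 0 min
Fri: 10:53 AM–3:39 PM = 4 h 46 min → rounds to 4 h 45 min
Total credited: 18 h 0 min.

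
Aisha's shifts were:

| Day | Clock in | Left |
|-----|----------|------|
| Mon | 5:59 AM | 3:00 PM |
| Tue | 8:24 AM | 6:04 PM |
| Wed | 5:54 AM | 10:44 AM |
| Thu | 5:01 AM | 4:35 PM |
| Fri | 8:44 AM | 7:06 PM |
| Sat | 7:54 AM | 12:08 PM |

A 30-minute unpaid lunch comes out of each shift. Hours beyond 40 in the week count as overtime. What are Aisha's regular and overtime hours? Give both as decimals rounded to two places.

Regular 40.00 hours, overtime 6.68 hours

Mon: 5:59 AM–3:00 PM = 9 h 1 min; less 30 min break → 8 h 31 min
Tue: 8:24 AM–6:04 PM = 9 h 40 min; less 30 min break → 9 h 10 min
Wed: 5:54 AM–10:44 AM = 4 h 50 min; less 30 min break → 4 h 20 min
Thu: 5:01 AM–4:35 PM = 11 h 34 min; less 30 min break → 11 h 4 min
Fri: 8:44 AM–7:06 PM = 10 h 22 min; less 30 min break → 9 h 52 min
Sat: 7:54 AM–12:08 PM = 4 h 14 min; less 30 min break → 3 h 44 min
Total worked: 46 h 41 min = 46.68 h.
Threshold 40 h → overtime 6 h 41 min, regular 40 h 0 min.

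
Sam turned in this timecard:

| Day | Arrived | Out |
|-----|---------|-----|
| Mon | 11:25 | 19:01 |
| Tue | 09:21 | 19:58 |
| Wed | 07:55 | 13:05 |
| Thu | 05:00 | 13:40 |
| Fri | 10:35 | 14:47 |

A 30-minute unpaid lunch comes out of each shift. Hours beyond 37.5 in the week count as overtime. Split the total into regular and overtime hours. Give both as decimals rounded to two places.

Mon: 11:25–19:01 = 7 h 36 min; less 30 min break → 7 h 6 min
Tue: 09:21–19:58 = 10 h 37 min; less 30 min break → 10 h 7 min
Wed: 07:55–13:05 = 5 h 10 min; less 30 min break → 4 h 40 min
Thu: 05:00–13:40 = 8 h 40 min; less 30 min break → 8 h 10 min
Fri: 10:35–14:47 = 4 h 12 min; less 30 min break → 3 h 42 min
Total worked: 33 h 45 min = 33.75 h.
Threshold 37.5 h → overtime 0 h 0 min, regular 33 h 45 min.

Regular 33.75 hours, overtime 0.00 hours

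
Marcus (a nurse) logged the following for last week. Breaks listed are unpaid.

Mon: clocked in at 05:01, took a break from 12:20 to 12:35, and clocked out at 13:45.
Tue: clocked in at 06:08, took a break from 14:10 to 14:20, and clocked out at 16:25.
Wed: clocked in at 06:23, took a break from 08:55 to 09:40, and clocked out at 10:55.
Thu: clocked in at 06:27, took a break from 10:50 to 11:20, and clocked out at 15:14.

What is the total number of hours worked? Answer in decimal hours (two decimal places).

Mon: 05:01–13:45 = 8 h 44 min; less 15 min break → 8 h 29 min
Tue: 06:08–16:25 = 10 h 17 min; less 10 min break → 10 h 7 min
Wed: 06:23–10:55 = 4 h 32 min; less 45 min break → 3 h 47 min
Thu: 06:27–15:14 = 8 h 47 min; less 30 min break → 8 h 17 min
Total: 8 h 29 min + 10 h 7 min + 3 h 47 min + 8 h 17 min = 30 h 40 min.

30.67 hours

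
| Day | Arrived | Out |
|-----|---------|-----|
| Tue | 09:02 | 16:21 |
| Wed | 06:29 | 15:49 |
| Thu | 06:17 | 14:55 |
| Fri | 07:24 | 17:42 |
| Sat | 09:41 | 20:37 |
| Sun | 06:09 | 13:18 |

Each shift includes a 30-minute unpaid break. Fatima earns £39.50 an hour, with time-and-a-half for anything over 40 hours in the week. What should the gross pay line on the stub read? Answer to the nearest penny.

£2212.00

Tue: 09:02–16:21 = 7 h 19 min; less 30 min break → 6 h 49 min
Wed: 06:29–15:49 = 9 h 20 min; less 30 min break → 8 h 50 min
Thu: 06:17–14:55 = 8 h 38 min; less 30 min break → 8 h 8 min
Fri: 07:24–17:42 = 10 h 18 min; less 30 min break → 9 h 48 min
Sat: 09:41–20:37 = 10 h 56 min; less 30 min break → 10 h 26 min
Sun: 06:09–13:18 = 7 h 9 min; less 30 min break → 6 h 39 min
Total worked: 50 h 40 min = 3040 min.
Regular 40 h 0 min = 2400 min at £39.50/h; overtime 10 h 40 min = 640 min at £59.25/h.
Pay = (2400 × £39.50 + 640 × £59.25) ÷ 60 = £2212.00.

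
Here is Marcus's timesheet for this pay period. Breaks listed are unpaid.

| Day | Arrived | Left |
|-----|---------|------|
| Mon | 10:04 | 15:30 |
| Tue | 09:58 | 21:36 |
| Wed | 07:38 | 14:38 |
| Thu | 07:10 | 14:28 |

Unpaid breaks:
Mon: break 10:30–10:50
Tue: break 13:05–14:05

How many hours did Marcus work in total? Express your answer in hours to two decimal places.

30.03 hours

Mon: 10:04–15:30 = 5 h 26 min; less 20 min break → 5 h 6 min
Tue: 09:58–21:36 = 11 h 38 min; less 60 min break → 10 h 38 min
Wed: 07:38–14:38 = 7 h 0 min
Thu: 07:10–14:28 = 7 h 18 min
Total: 5 h 6 min + 10 h 38 min + 7 h 0 min + 7 h 18 min = 30 h 2 min.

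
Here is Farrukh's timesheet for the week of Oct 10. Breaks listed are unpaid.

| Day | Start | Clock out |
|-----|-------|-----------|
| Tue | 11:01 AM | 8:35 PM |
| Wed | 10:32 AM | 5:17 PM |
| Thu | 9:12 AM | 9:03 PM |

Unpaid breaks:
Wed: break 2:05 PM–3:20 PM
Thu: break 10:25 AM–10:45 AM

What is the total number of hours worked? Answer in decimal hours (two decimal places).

26.58 hours

Tue: 11:01 AM–8:35 PM = 9 h 34 min
Wed: 10:32 AM–5:17 PM = 6 h 45 min; less 75 min break → 5 h 30 min
Thu: 9:12 AM–9:03 PM = 11 h 51 min; less 20 min break → 11 h 31 min
Total: 9 h 34 min + 5 h 30 min + 11 h 31 min = 26 h 35 min.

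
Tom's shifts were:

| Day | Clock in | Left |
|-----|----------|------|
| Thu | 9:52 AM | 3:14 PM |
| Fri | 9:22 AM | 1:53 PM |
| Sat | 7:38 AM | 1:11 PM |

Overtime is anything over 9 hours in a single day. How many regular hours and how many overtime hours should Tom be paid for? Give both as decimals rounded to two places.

Regular 15.43 hours, overtime 0.00 hours

Thu: 9:52 AM–3:14 PM = 5 h 22 min
Fri: 9:22 AM–1:53 PM = 4 h 31 min
Sat: 7:38 AM–1:11 PM = 5 h 33 min
Thu reg 5 h 22 min / OT 0 h 0 min; Fri reg 4 h 31 min / OT 0 h 0 min; Sat reg 5 h 33 min / OT 0 h 0 min.
Totals: regular 15 h 26 min, overtime 0 h 0 min.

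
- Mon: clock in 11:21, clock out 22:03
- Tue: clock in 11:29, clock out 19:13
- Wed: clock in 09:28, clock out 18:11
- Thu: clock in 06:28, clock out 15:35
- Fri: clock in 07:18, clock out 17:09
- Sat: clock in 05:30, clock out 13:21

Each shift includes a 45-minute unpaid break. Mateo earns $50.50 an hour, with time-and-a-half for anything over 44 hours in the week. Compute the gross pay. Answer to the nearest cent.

$2636.10

Mon: 11:21–22:03 = 10 h 42 min; less 45 min break → 9 h 57 min
Tue: 11:29–19:13 = 7 h 44 min; less 45 min break → 6 h 59 min
Wed: 09:28–18:11 = 8 h 43 min; less 45 min break → 7 h 58 min
Thu: 06:28–15:35 = 9 h 7 min; less 45 min break → 8 h 22 min
Fri: 07:18–17:09 = 9 h 51 min; less 45 min break → 9 h 6 min
Sat: 05:30–13:21 = 7 h 51 min; less 45 min break → 7 h 6 min
Total worked: 49 h 28 min = 2968 min.
Regular 44 h 0 min = 2640 min at $50.50/h; overtime 5 h 28 min = 328 min at $75.75/h.
Pay = (2640 × $50.50 + 328 × $75.75) ÷ 60 = $2636.10.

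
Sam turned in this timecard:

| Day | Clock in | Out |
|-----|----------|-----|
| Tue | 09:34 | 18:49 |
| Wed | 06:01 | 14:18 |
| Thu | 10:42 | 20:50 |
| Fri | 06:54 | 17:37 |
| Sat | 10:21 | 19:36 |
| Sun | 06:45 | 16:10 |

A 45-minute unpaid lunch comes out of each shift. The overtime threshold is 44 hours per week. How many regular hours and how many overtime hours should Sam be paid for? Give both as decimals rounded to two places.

Tue: 09:34–18:49 = 9 h 15 min; less 45 min break → 8 h 30 min
Wed: 06:01–14:18 = 8 h 17 min; less 45 min break → 7 h 32 min
Thu: 10:42–20:50 = 10 h 8 min; less 45 min break → 9 h 23 min
Fri: 06:54–17:37 = 10 h 43 min; less 45 min break → 9 h 58 min
Sat: 10:21–19:36 = 9 h 15 min; less 45 min break → 8 h 30 min
Sun: 06:45–16:10 = 9 h 25 min; less 45 min break → 8 h 40 min
Total worked: 52 h 33 min = 52.55 h.
Threshold 44 h → overtime 8 h 33 min, regular 44 h 0 min.

Regular 44.00 hours, overtime 8.55 hours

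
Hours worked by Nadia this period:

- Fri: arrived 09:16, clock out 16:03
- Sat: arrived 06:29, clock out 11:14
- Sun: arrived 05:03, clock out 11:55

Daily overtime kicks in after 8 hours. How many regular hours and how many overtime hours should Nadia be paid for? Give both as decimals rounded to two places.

Fri: 09:16–16:03 = 6 h 47 min
Sat: 06:29–11:14 = 4 h 45 min
Sun: 05:03–11:55 = 6 h 52 min
Fri reg 6 h 47 min / OT 0 h 0 min; Sat reg 4 h 45 min / OT 0 h 0 min; Sun reg 6 h 52 min / OT 0 h 0 min.
Totals: regular 18 h 24 min, overtime 0 h 0 min.

Regular 18.40 hours, overtime 0.00 hours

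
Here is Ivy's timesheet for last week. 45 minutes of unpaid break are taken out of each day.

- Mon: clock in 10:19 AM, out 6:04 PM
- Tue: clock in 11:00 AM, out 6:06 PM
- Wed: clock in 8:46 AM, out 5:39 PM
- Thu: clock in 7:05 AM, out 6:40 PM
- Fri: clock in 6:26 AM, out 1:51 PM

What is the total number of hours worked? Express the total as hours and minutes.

Mon: 10:19 AM–6:04 PM = 7 h 45 min; less 45 min break → 7 h 0 min
Tue: 11:00 AM–6:06 PM = 7 h 6 min; less 45 min break → 6 h 21 min
Wed: 8:46 AM–5:39 PM = 8 h 53 min; less 45 min break → 8 h 8 min
Thu: 7:05 AM–6:40 PM = 11 h 35 min; less 45 min break → 10 h 50 min
Fri: 6:26 AM–1:51 PM = 7 h 25 min; less 45 min break → 6 h 40 min
Total: 7 h 0 min + 6 h 21 min + 8 h 8 min + 10 h 50 min + 6 h 40 min = 38 h 59 min.

38 h 59 min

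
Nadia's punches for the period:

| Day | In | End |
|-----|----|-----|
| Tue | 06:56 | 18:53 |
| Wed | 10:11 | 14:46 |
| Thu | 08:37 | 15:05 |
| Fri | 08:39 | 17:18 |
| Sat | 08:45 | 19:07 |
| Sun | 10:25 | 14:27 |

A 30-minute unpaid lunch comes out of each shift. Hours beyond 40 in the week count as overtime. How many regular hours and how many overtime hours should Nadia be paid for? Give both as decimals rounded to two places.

Tue: 06:56–18:53 = 11 h 57 min; less 30 min break → 11 h 27 min
Wed: 10:11–14:46 = 4 h 35 min; less 30 min break → 4 h 5 min
Thu: 08:37–15:05 = 6 h 28 min; less 30 min break → 5 h 58 min
Fri: 08:39–17:18 = 8 h 39 min; less 30 min break → 8 h 9 min
Sat: 08:45–19:07 = 10 h 22 min; less 30 min break → 9 h 52 min
Sun: 10:25–14:27 = 4 h 2 min; less 30 min break → 3 h 32 min
Total worked: 43 h 3 min = 43.05 h.
Threshold 40 h → overtime 3 h 3 min, regular 40 h 0 min.

Regular 40.00 hours, overtime 3.05 hours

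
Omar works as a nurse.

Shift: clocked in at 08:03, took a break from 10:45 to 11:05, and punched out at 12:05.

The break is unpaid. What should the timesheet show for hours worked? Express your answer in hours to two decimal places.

Shift: 08:03–12:05 = 4 h 2 min; less 20 min break → 3 h 42 min

3.70 hours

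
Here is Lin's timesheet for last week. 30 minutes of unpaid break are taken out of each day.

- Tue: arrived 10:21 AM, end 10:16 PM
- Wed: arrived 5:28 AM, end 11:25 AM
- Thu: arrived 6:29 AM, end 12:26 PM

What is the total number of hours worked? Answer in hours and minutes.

22 h 19 min

Tue: 10:21 AM–10:16 PM = 11 h 55 min; less 30 min break → 11 h 25 min
Wed: 5:28 AM–11:25 AM = 5 h 57 min; less 30 min break → 5 h 27 min
Thu: 6:29 AM–12:26 PM = 5 h 57 min; less 30 min break → 5 h 27 min
Total: 11 h 25 min + 5 h 27 min + 5 h 27 min = 22 h 19 min.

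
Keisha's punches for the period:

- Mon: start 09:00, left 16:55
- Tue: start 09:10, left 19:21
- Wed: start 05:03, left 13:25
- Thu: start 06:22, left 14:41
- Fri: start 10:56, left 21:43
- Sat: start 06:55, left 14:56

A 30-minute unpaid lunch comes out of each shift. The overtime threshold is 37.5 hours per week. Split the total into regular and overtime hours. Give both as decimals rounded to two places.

Regular 37.50 hours, overtime 13.08 hours

Mon: 09:00–16:55 = 7 h 55 min; less 30 min break → 7 h 25 min
Tue: 09:10–19:21 = 10 h 11 min; less 30 min break → 9 h 41 min
Wed: 05:03–13:25 = 8 h 22 min; less 30 min break → 7 h 52 min
Thu: 06:22–14:41 = 8 h 19 min; less 30 min break → 7 h 49 min
Fri: 10:56–21:43 = 10 h 47 min; less 30 min break → 10 h 17 min
Sat: 06:55–14:56 = 8 h 1 min; less 30 min break → 7 h 31 min
Total worked: 50 h 35 min = 50.58 h.
Threshold 37.5 h → overtime 13 h 5 min, regular 37 h 30 min.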